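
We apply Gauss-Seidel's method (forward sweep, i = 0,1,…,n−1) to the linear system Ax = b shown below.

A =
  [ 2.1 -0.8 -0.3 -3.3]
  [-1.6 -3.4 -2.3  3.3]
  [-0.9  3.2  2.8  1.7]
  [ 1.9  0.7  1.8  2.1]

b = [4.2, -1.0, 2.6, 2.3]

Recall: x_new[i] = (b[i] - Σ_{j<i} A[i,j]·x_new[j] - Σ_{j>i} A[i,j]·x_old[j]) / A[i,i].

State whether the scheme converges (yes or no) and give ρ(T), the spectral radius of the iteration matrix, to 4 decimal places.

Write A = D+L+U with D = diag(2.1, -3.4, 2.8, 2.1).
T_GS = -(D+L)⁻¹U: row 0 first, T[0,2] = -(-0.3)/(2.1) = +0.1429; later rows by forward substitution.
  T[0,:] = [+0.0000 +0.3810 +0.1429 +1.5714]
  T[1,:] = [+0.0000 -0.1793 -0.7437 +0.2311]
  T[2,:] = [+0.0000 +0.3273 +0.8959 -0.3661]
  T[3,:] = [+0.0000 -0.5655 -0.6492 -1.1850]
|roots of det(T-λI)|: 1.2545, 0.5971, 0.1890, 0.0000.
ρ = 1.2545; 1.2545 > 1 ⇒ diverges.

no, ρ = 1.2545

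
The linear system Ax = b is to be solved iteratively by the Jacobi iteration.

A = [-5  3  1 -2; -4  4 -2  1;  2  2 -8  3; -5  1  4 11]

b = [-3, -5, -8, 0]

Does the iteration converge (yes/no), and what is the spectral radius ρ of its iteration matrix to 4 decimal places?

A = D + L + U where D = diag(-5, 4, -8, 11).
Jacobi: T = -D⁻¹(L+U), T[1,0] = -(-4)/(4) = +1.0000; T[1,1] = 0.
  T[0,:] = [+0.0000 +0.6000 +0.2000 -0.4000]
  T[1,:] = [+1.0000 +0.0000 +0.5000 -0.2500]
  T[2,:] = [+0.2500 +0.2500 +0.0000 +0.3750]
  T[3,:] = [+0.4545 -0.0909 -0.3636 +0.0000]
|λ(T)| sorted: 0.9394, 0.7692, 0.5216, 0.5216.
spectral radius ρ = 0.9394; 0.9394 < 1 ⇒ converges.

yes, ρ = 0.9394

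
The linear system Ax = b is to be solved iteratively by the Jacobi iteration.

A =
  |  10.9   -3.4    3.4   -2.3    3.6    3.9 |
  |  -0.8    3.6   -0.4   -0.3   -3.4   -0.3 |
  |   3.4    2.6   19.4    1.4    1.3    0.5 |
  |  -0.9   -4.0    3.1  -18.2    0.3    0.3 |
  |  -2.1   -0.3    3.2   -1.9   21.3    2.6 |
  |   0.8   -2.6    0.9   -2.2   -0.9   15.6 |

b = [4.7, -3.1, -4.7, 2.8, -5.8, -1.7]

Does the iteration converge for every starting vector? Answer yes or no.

yes

Split A = D + L + U, D = diag(10.9, 3.6, 19.4, -18.2, 21.3, 15.6).
Jacobi: T = -D⁻¹(L+U), T[2,1] = -(2.6)/(19.4) = -0.1340; T[2,2] = 0.
  T[0,:] = [+0.0000 +0.3119 -0.3119 +0.2110 -0.3303 -0.3578]
  T[1,:] = [+0.2222 +0.0000 +0.1111 +0.0833 +0.9444 +0.0833]
  T[2,:] = [-0.1753 -0.1340 +0.0000 -0.0722 -0.0670 -0.0258]
  T[3,:] = [-0.0495 -0.2198 +0.1703 +0.0000 +0.0165 +0.0165]
  T[4,:] = [+0.0986 +0.0141 -0.1502 +0.0892 +0.0000 -0.1221]
  T[5,:] = [-0.0513 +0.1667 -0.0577 +0.1410 +0.0577 +0.0000]
moduli |λ_i(T)| = 0.4670, 0.2519, 0.2519, 0.2130, 0.2013, 0.2013.
spectral radius ρ = 0.4670; 0.4670 < 1 ⇒ converges.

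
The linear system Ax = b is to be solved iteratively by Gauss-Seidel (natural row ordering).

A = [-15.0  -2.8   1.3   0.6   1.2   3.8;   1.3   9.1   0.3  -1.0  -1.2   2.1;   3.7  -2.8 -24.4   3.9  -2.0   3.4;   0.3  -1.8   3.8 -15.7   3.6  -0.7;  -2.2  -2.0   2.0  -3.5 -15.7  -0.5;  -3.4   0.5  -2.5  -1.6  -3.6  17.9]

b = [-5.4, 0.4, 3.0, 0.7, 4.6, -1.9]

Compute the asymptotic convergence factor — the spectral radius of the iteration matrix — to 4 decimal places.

0.2023

Split A = D + L + U, D = diag(-15, 9.1, -24.4, -15.7, -15.7, 17.9).
GS T = -(D+L)⁻¹U: row 0 first, T[0,1] = -(-2.8)/(-15) = -0.1867; later rows by forward substitution.
  T[0,:] = [+0.0000  -0.1867  +0.0867  +0.0400  +0.0800  +0.2533]
  T[1,:] = [+0.0000  +0.0267  -0.0453  +0.1042  +0.1204  -0.2670]
  T[2,:] = [+0.0000  -0.0314  +0.0183  +0.1539  -0.0837  +0.2084]
  T[3,:] = [+0.0000  -0.0142  +0.0113  +0.0261  +0.1968  +0.0413]
  T[4,:] = [+0.0000  +0.0219  -0.0065  -0.0051  -0.0811  -0.0160]
  T[5,:] = [+0.0000  -0.0374  +0.0200  +0.0275  +0.0014  +0.0852]
eigenvalue magnitudes: 0.2023, 0.0938, 0.0938, 0.0530, 0.0144, 0.0000.
ρ(T) = max|λ| = 0.2023; 0.2023 < 1: convergent.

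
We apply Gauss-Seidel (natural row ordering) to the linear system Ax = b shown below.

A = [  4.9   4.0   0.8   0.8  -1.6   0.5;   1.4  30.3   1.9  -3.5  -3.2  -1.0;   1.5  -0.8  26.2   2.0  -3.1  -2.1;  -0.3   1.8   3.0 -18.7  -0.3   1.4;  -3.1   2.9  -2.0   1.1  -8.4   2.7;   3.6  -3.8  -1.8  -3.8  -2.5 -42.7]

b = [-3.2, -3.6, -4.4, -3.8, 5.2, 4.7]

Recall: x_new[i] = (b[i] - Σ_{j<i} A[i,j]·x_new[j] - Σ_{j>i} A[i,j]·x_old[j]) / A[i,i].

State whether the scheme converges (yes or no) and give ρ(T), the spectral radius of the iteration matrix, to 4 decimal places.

yes, ρ = 0.2876

A = D + L + U where D = diag(4.9, 30.3, 26.2, -18.7, -8.4, -42.7).
T_GS = -(D+L)⁻¹U: row 0 first, T[0,5] = -(0.5)/(4.9) = -0.1020; later rows by forward substitution.
  T[0,:] = [+0.0000 -0.8163 -0.1633 -0.1633 +0.3265 -0.1020]
  T[1,:] = [+0.0000 +0.0377 -0.0552 +0.1231 +0.0905 +0.0377]
  T[2,:] = [+0.0000 +0.0479 +0.0077 -0.0632 +0.1024 +0.0871]
  T[3,:] = [+0.0000 +0.0244 -0.0015 +0.0043 +0.0039 +0.0941]
  T[4,:] = [+0.0000 +0.3061 +0.0392 +0.1184 -0.1131 +0.3637]
  T[5,:] = [+0.0000 -0.0943 -0.0113 -0.0294 +0.0214 -0.0453]
eigenvalue magnitudes: 0.2876, 0.1223, 0.1223, 0.0248, 0.0159, 0.0000.
ρ(T) = max|λ| = 0.2876; 0.2876 < 1, so it converges for any x₀.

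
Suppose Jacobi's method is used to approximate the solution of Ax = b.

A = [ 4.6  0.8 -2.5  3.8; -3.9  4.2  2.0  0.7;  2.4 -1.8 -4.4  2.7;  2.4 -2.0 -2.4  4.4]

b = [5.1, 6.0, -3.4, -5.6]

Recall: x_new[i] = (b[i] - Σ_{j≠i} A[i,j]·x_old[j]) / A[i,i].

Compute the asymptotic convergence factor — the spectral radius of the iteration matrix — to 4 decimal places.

1.4033

Let D = diag(4.6, 4.2, -4.4, 4.4); L, U the strict triangles.
Jacobi: T = -D⁻¹(L+U), T[2,0] = -(2.4)/(-4.4) = +0.5455; T[2,2] = 0.
  T[0,:] = [+0.0000 -0.1739 +0.5435 -0.8261]
  T[1,:] = [+0.9286 +0.0000 -0.4762 -0.1667]
  T[2,:] = [+0.5455 -0.4091 +0.0000 +0.6136]
  T[3,:] = [-0.5455 +0.4545 +0.5455 +0.0000]
|λ(T)| sorted: 1.4033, 0.6768, 0.6768, 0.5583.
ρ(T) = max|λ| = 1.4033; 1.4033 > 1, so it fails to converge.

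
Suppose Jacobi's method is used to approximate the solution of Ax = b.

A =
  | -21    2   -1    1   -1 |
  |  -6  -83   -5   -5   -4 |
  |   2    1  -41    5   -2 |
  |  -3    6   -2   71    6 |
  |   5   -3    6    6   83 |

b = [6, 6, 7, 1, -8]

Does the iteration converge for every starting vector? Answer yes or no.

yes

A = D + L + U where D = diag(-21, -83, -41, 71, 83).
T_J = -D⁻¹(L+U): T[1,3] = -(-5)/(-83) = -0.0602; T[1,1] = 0.
  T[0,:] = [+0.0000  +0.0952  -0.0476  +0.0476  -0.0476]
  T[1,:] = [-0.0723  +0.0000  -0.0602  -0.0602  -0.0482]
  T[2,:] = [+0.0488  +0.0244  +0.0000  +0.1220  -0.0488]
  T[3,:] = [+0.0423  -0.0845  +0.0282  +0.0000  -0.0845]
  T[4,:] = [-0.0602  +0.0361  -0.0723  -0.0723  +0.0000]
moduli |λ_i(T)| = 0.1579, 0.1087, 0.1087, 0.0314, 0.0314.
ρ = 0.1579; 0.1579 < 1, so it converges for any x₀.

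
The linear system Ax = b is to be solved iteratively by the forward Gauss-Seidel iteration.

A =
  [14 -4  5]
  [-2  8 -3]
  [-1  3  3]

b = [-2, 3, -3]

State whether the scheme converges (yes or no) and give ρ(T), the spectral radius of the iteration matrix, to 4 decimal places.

Write A = D+L+U with D = diag(14, 8, 3).
T_GS = -(D+L)⁻¹U: row 0 first, T[0,2] = -(5)/(14) = -0.3571; later rows by forward substitution.
  T[0,:] = [+0.0000 +0.2857 -0.3571]
  T[1,:] = [+0.0000 +0.0714 +0.2857]
  T[2,:] = [+0.0000 +0.0238 -0.4048]
|roots of det(T-λI)|: 0.4186, 0.0853, 0.0000.
ρ(T) = max|λ| = 0.4186; 0.4186 < 1, so it converges for any x₀.

yes, ρ = 0.4186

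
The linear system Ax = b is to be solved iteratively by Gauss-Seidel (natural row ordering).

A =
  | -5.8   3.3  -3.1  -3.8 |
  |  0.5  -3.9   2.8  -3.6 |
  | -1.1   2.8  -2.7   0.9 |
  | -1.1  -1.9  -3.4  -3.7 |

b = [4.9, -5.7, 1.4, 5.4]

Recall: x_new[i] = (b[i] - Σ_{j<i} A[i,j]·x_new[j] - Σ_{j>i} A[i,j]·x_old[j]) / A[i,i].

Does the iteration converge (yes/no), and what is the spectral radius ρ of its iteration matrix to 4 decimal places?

Diagonal D = diag(-5.8, -3.9, -2.7, -3.7); L, U strict lower/upper.
Gauss-Seidel: T = -(D+L)⁻¹U, row 0 first, T[0,3] = -(-3.8)/(-5.8) = -0.6552; later rows by forward substitution.
  T[0,:] = [+0.0000  +0.5690  -0.5345  -0.6552]
  T[1,:] = [+0.0000  +0.0729  +0.6494  -1.0071]
  T[2,:] = [+0.0000  -0.1562  +0.8912  -0.4441]
  T[3,:] = [+0.0000  -0.0631  -0.9936  +1.1200]
eigenvalue magnitudes: 1.6072, 0.5250, 0.0480, 0.0000.
spectral radius ρ = 1.6072; 1.6072 > 1: divergent.

no, ρ = 1.6072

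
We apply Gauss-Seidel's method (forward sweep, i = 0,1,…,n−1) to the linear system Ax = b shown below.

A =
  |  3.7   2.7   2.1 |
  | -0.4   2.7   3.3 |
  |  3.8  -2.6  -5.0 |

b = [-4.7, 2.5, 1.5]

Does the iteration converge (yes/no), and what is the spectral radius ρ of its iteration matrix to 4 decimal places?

Let D = diag(3.7, 2.7, -5); L, U the strict triangles.
GS T = -(D+L)⁻¹U: row 0 first, T[0,1] = -(2.7)/(3.7) = -0.7297; later rows by forward substitution.
  T[0,:] = [+0.0000  -0.7297  -0.5676]
  T[1,:] = [+0.0000  -0.1081  -1.3063]
  T[2,:] = [+0.0000  -0.4984  +0.2479]
|eigenvalues of T|: 0.8962, 0.7564, 0.0000.
ρ(T) = max|λ| = 0.8962; 0.8962 < 1: convergent.

yes, ρ = 0.8962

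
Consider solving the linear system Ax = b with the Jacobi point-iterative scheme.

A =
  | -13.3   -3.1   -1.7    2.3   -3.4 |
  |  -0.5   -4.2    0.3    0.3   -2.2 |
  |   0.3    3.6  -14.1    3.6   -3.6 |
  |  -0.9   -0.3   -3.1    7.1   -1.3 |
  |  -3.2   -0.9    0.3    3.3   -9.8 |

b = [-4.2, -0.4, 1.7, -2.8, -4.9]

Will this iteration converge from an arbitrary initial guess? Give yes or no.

Let D = diag(-13.3, -4.2, -14.1, 7.1, -9.8); L, U the strict triangles.
T_J = -D⁻¹(L+U): T[4,1] = -(-0.9)/(-9.8) = -0.0918; T[4,4] = 0.
  T[0,:] = [+0.0000, -0.2331, -0.1278, +0.1729, -0.2556]
  T[1,:] = [-0.1190, +0.0000, +0.0714, +0.0714, -0.5238]
  T[2,:] = [+0.0213, +0.2553, +0.0000, +0.2553, -0.2553]
  T[3,:] = [+0.1268, +0.0423, +0.4366, +0.0000, +0.1831]
  T[4,:] = [-0.3265, -0.0918, +0.0306, +0.3367, +0.0000]
|λ(T)| sorted: 0.6490, 0.4563, 0.4563, 0.3326, 0.2329.
ρ(T) = max|λ| = 0.6490; 0.6490 < 1 ⇒ converges.

yes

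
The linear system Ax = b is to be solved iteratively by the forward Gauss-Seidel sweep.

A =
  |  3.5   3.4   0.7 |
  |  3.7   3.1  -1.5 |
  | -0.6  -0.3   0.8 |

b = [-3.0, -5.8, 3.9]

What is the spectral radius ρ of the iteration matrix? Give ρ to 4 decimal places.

Split A = D + L + U, D = diag(3.5, 3.1, 0.8).
Gauss-Seidel: T = -(D+L)⁻¹U, row 0 first, T[0,1] = -(3.4)/(3.5) = -0.9714; later rows by forward substitution.
  T[0,:] = [+0.0000 -0.9714 -0.2000]
  T[1,:] = [+0.0000 +1.1594 +0.7226]
  T[2,:] = [+0.0000 -0.2938 +0.1210]
moduli |λ_i(T)| = 0.8796, 0.4008, 0.0000.
ρ = 0.8796; 0.8796 < 1 ⇒ converges.

0.8796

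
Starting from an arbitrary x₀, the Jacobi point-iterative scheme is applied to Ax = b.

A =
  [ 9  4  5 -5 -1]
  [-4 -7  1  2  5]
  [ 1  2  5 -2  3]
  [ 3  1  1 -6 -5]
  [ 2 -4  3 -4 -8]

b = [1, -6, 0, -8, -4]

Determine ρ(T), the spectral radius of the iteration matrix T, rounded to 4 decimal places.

Split A = D + L + U, D = diag(9, -7, 5, -6, -8).
Jacobi T = -D⁻¹(L+U): T[3,1] = -(1)/(-6) = +0.1667; T[3,3] = 0.
  T[0,:] = [+0.0000, -0.4444, -0.5556, +0.5556, +0.1111]
  T[1,:] = [-0.5714, +0.0000, +0.1429, +0.2857, +0.7143]
  T[2,:] = [-0.2000, -0.4000, +0.0000, +0.4000, -0.6000]
  T[3,:] = [+0.5000, +0.1667, +0.1667, +0.0000, -0.8333]
  T[4,:] = [+0.2500, -0.5000, +0.3750, -0.5000, +0.0000]
|roots of det(T-λI)|: 1.2065, 0.6746, 0.6746, 0.6155, 0.4089.
ρ = 1.2065; 1.2065 > 1, so it fails to converge.

1.2065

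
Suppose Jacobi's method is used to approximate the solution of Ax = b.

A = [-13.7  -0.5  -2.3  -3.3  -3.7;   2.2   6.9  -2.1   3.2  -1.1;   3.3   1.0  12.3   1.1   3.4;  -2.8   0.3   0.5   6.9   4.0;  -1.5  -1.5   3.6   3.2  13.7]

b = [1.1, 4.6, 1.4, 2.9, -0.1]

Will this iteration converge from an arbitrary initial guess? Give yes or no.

yes

Diagonal D = diag(-13.7, 6.9, 12.3, 6.9, 13.7); L, U strict lower/upper.
T_J = -D⁻¹(L+U): T[3,4] = -(4)/(6.9) = -0.5797; T[3,3] = 0.
  T[0,:] = [+0.0000 -0.0365 -0.1679 -0.2409 -0.2701]
  T[1,:] = [-0.3188 +0.0000 +0.3043 -0.4638 +0.1594]
  T[2,:] = [-0.2683 -0.0813 +0.0000 -0.0894 -0.2764]
  T[3,:] = [+0.4058 -0.0435 -0.0725 +0.0000 -0.5797]
  T[4,:] = [+0.1095 +0.1095 -0.2628 -0.2336 +0.0000]
|eigenvalues of T|: 0.5050, 0.3771, 0.3036, 0.3036, 0.1511.
ρ(T) = max|λ| = 0.5050; 0.5050 < 1: convergent.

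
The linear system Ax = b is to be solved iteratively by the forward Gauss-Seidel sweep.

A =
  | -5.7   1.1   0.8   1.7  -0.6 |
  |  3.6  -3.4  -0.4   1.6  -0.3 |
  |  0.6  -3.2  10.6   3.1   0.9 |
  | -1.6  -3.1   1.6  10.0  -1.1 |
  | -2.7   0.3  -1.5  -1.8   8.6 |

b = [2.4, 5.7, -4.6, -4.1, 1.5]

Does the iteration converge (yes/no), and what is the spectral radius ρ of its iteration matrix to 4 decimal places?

yes, ρ = 0.5165

Let D = diag(-5.7, -3.4, 10.6, 10, 8.6); L, U the strict triangles.
T_GS = -(D+L)⁻¹U: row 0 first, T[0,1] = -(1.1)/(-5.7) = +0.1930; later rows by forward substitution.
  T[0,:] = [+0.0000, +0.1930, +0.1404, +0.2982, -0.1053]
  T[1,:] = [+0.0000, +0.2043, +0.0310, +0.7864, -0.1997]
  T[2,:] = [+0.0000, +0.0508, +0.0014, -0.0719, -0.1392]
  T[3,:] = [+0.0000, +0.0861, +0.0318, +0.3030, +0.0535]
  T[4,:] = [+0.0000, +0.0803, +0.0499, +0.1171, -0.0392]
|eigenvalues of T|: 0.5165, 0.1270, 0.1270, 0.0275, 0.0000.
ρ(T) = max|λ| = 0.5165; 0.5165 < 1: convergent.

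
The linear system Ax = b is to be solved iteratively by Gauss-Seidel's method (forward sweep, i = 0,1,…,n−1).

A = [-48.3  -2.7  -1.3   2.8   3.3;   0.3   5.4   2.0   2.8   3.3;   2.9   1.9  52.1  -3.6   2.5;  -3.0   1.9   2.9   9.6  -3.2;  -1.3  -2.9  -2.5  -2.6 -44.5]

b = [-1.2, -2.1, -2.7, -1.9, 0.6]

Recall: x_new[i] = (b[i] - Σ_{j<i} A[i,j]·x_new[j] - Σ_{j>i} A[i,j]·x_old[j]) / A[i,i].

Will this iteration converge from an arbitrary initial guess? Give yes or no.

Split A = D + L + U, D = diag(-48.3, 5.4, 52.1, 9.6, -44.5).
GS T = -(D+L)⁻¹U: row 0 first, T[0,1] = -(-2.7)/(-48.3) = -0.0559; later rows by forward substitution.
  T[0,:] = [+0.0000 -0.0559 -0.0269 +0.0580 +0.0683]
  T[1,:] = [+0.0000 +0.0031 -0.3689 -0.5217 -0.6149]
  T[2,:] = [+0.0000 +0.0030 +0.0150 +0.0849 -0.0294]
  T[3,:] = [+0.0000 -0.0190 +0.0601 +0.0957 +0.4853]
  T[4,:] = [+0.0000 +0.0024 +0.0205 +0.0219 +0.0114]
|roots of det(T-λI)|: 0.2255, 0.0686, 0.0686, 0.0131, 0.0000.
ρ = 0.2255; 0.2255 < 1: convergent.

yes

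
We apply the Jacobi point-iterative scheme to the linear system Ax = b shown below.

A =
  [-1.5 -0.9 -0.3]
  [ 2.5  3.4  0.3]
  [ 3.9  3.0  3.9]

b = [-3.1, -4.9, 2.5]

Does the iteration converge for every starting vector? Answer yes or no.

yes

A = D + L + U where D = diag(-1.5, 3.4, 3.9).
Jacobi: T = -D⁻¹(L+U), T[0,1] = -(-0.9)/(-1.5) = -0.6000; T[0,0] = 0.
  T[0,:] = [+0.0000  -0.6000  -0.2000]
  T[1,:] = [-0.7353  +0.0000  -0.0882]
  T[2,:] = [-1.0000  -0.7692  +0.0000]
|roots of det(T-λI)|: 0.9410, 0.6824, 0.2586.
spectral radius ρ = 0.9410; 0.9410 < 1, so it converges for any x₀.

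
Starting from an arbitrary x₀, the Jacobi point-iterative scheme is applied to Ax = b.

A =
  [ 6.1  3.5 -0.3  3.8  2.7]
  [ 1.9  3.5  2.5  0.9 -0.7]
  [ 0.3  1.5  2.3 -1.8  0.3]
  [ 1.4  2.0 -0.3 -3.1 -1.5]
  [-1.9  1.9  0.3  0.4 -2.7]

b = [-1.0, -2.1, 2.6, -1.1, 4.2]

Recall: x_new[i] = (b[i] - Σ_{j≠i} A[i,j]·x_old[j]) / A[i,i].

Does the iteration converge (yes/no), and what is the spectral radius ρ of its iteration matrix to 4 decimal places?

no, ρ = 1.1698

A = D + L + U where D = diag(6.1, 3.5, 2.3, -3.1, -2.7).
Jacobi T = -D⁻¹(L+U): T[4,2] = -(0.3)/(-2.7) = +0.1111; T[4,4] = 0.
  T[0,:] = [+0.0000, -0.5738, +0.0492, -0.6230, -0.4426]
  T[1,:] = [-0.5429, +0.0000, -0.7143, -0.2571, +0.2000]
  T[2,:] = [-0.1304, -0.6522, +0.0000, +0.7826, -0.1304]
  T[3,:] = [+0.4516, +0.6452, -0.0968, +0.0000, -0.4839]
  T[4,:] = [-0.7037, +0.7037, +0.1111, +0.1481, +0.0000]
|roots of det(T-λI)|: 1.1698, 0.8461, 0.8461, 0.8040, 0.8040.
ρ(T) = max|λ| = 1.1698; 1.1698 > 1 ⇒ diverges.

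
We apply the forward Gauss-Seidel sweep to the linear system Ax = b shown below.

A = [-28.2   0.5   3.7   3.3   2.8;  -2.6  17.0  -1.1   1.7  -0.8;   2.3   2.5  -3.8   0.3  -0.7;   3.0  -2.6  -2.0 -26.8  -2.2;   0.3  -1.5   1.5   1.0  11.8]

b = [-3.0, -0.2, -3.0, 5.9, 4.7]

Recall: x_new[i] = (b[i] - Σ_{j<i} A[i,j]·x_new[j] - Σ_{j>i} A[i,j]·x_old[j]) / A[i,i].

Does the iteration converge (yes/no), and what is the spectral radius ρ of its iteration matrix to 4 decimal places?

yes, ρ = 0.1508

A = D + L + U where D = diag(-28.2, 17, -3.8, -26.8, 11.8).
GS T = -(D+L)⁻¹U: row 0 first, T[0,4] = -(2.8)/(-28.2) = +0.0993; later rows by forward substitution.
  T[0,:] = [+0.0000  +0.0177  +0.1312  +0.1170  +0.0993]
  T[1,:] = [+0.0000  +0.0027  +0.0848  -0.0821  +0.0622]
  T[2,:] = [+0.0000  +0.0125  +0.1352  +0.0958  -0.0832]
  T[3,:] = [+0.0000  +0.0008  -0.0036  +0.0139  -0.0708]
  T[4,:] = [+0.0000  -0.0018  -0.0094  -0.0268  +0.0220]
|roots of det(T-λI)|: 0.1508, 0.0458, 0.0239, 0.0011, 0.0000.
spectral radius ρ = 0.1508; 0.1508 < 1: convergent.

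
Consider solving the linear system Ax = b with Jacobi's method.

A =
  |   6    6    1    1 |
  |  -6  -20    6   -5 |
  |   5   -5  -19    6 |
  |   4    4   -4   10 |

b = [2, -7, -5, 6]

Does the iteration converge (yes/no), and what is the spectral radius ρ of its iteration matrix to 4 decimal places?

yes, ρ = 0.8753

Let D = diag(6, -20, -19, 10); L, U the strict triangles.
Jacobi T = -D⁻¹(L+U): T[1,0] = -(-6)/(-20) = -0.3000; T[1,1] = 0.
  T[0,:] = [+0.0000, -1.0000, -0.1667, -0.1667]
  T[1,:] = [-0.3000, +0.0000, +0.3000, -0.2500]
  T[2,:] = [+0.2632, -0.2632, +0.0000, +0.3158]
  T[3,:] = [-0.4000, -0.4000, +0.4000, +0.0000]
|roots of det(T-λI)|: 0.8753, 0.3428, 0.3368, 0.3368.
ρ(T) = max|λ| = 0.8753; 0.8753 < 1, so it converges for any x₀.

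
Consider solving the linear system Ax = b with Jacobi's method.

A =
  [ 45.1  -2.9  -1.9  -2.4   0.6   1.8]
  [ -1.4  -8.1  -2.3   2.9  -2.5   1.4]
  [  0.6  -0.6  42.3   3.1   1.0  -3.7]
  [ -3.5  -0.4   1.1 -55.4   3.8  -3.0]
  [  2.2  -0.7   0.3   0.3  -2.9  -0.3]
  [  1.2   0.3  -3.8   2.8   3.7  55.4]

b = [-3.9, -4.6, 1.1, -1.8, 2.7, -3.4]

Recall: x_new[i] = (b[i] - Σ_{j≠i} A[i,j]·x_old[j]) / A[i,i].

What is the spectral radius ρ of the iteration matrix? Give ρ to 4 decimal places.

0.3281

Split A = D + L + U, D = diag(45.1, -8.1, 42.3, -55.4, -2.9, 55.4).
T_J = -D⁻¹(L+U): T[2,1] = -(-0.6)/(42.3) = +0.0142; T[2,2] = 0.
  T[0,:] = [+0.0000  +0.0643  +0.0421  +0.0532  -0.0133  -0.0399]
  T[1,:] = [-0.1728  +0.0000  -0.2840  +0.3580  -0.3086  +0.1728]
  T[2,:] = [-0.0142  +0.0142  +0.0000  -0.0733  -0.0236  +0.0875]
  T[3,:] = [-0.0632  -0.0072  +0.0199  +0.0000  +0.0686  -0.0542]
  T[4,:] = [+0.7586  -0.2414  +0.1034  +0.1034  +0.0000  -0.1034]
  T[5,:] = [-0.0217  -0.0054  +0.0686  -0.0505  -0.0668  +0.0000]
|λ(T)| sorted: 0.3281, 0.2206, 0.2206, 0.1594, 0.1261, 0.0293.
ρ = 0.3281; 0.3281 < 1 ⇒ converges.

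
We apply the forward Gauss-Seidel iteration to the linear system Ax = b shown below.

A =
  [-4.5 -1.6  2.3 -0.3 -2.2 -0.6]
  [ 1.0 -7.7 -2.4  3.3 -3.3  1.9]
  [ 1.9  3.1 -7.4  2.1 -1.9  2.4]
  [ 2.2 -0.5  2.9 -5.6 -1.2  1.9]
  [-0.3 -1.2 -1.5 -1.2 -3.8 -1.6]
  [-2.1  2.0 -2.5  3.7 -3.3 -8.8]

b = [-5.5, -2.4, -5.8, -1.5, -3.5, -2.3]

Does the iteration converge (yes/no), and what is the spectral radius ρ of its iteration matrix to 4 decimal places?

no, ρ = 1.3108

Let D = diag(-4.5, -7.7, -7.4, -5.6, -3.8, -8.8); L, U the strict triangles.
Gauss-Seidel: T = -(D+L)⁻¹U, row 0 first, T[0,2] = -(2.3)/(-4.5) = +0.5111; later rows by forward substitution.
  T[0,:] = [+0.0000  -0.3556  +0.5111  -0.0667  -0.4889  -0.1333]
  T[1,:] = [+0.0000  -0.0462  -0.2453  +0.4199  -0.4921  +0.2294]
  T[2,:] = [+0.0000  -0.1106  +0.0285  +0.4426  -0.5884  +0.3862]
  T[3,:] = [+0.0000  -0.1929  +0.2374  +0.1655  -0.6671  +0.4664]
  T[4,:] = [+0.0000  +0.1472  -0.0491  -0.3543  +0.6369  -0.7827]
  T[5,:] = [+0.0000  -0.0305  -0.0676  +0.1881  -0.3473  +0.4639]
|eigenvalues of T|: 1.3108, 0.2375, 0.1597, 0.1167, 0.1167, 0.0000.
ρ(T) = max|λ| = 1.3108; 1.3108 > 1: divergent.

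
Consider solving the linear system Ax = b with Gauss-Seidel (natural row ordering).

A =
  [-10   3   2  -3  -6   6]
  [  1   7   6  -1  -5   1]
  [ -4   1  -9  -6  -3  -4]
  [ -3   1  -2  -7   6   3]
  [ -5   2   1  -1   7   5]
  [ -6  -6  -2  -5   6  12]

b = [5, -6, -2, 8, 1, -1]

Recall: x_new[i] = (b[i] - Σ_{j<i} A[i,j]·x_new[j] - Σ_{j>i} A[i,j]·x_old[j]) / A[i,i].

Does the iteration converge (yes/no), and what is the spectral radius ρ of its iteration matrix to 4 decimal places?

Write A = D+L+U with D = diag(-10, 7, -9, -7, 7, 12).
GS T = -(D+L)⁻¹U: row 0 first, T[0,3] = -(-3)/(-10) = -0.3000; later rows by forward substitution.
  T[0,:] = [+0.0000, +0.3000, +0.2000, -0.3000, -0.6000, +0.6000]
  T[1,:] = [+0.0000, -0.0429, -0.8857, +0.1857, +0.8000, -0.2286]
  T[2,:] = [+0.0000, -0.1381, -0.1873, -0.5127, +0.0222, -0.7365]
  T[3,:] = [+0.0000, -0.0952, -0.1587, +0.3016, +1.2222, +0.3492]
  T[4,:] = [+0.0000, +0.2327, +0.4000, -0.1510, -0.4857, -0.0653]
  T[5,:] = [+0.0000, -0.0505, -0.6402, +0.0586, +0.8558, +0.2411]
|λ(T)| sorted: 1.2728, 0.6598, 0.4738, 0.4738, 0.2784, 0.0000.
spectral radius ρ = 1.2728; 1.2728 > 1 ⇒ diverges.

no, ρ = 1.2728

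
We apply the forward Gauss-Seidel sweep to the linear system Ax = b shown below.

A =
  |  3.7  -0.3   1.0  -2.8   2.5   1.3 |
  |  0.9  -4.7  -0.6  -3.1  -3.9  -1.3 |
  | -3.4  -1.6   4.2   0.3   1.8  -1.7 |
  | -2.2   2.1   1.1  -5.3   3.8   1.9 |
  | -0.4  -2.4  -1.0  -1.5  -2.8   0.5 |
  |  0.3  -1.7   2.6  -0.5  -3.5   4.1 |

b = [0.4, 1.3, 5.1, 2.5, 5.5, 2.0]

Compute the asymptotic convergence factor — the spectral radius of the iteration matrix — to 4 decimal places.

Diagonal D = diag(3.7, -4.7, 4.2, -5.3, -2.8, 4.1); L, U strict lower/upper.
Gauss-Seidel: T = -(D+L)⁻¹U, row 0 first, T[0,2] = -(1)/(3.7) = -0.2703; later rows by forward substitution.
  T[0,:] = [+0.0000  +0.0811  -0.2703  +0.7568  -0.6757  -0.3514]
  T[1,:] = [+0.0000  +0.0155  -0.1794  -0.5147  -0.9592  -0.3439]
  T[2,:] = [+0.0000  +0.0716  -0.2871  +0.3451  -1.3409  -0.0107]
  T[3,:] = [+0.0000  -0.0127  -0.0185  -0.4464  +0.3391  +0.3659]
  T[4,:] = [+0.0000  -0.0437  +0.3049  +0.4489  +1.2159  +0.3313]
  T[5,:] = [+0.0000  -0.0837  +0.3855  -0.1588  +1.5814  +0.2173]
moduli |λ_i(T)| = 1.5379, 0.6182, 0.6182, 0.0334, 0.0004, 0.0000.
ρ(T) = max|λ| = 1.5379; 1.5379 > 1 ⇒ diverges.

1.5379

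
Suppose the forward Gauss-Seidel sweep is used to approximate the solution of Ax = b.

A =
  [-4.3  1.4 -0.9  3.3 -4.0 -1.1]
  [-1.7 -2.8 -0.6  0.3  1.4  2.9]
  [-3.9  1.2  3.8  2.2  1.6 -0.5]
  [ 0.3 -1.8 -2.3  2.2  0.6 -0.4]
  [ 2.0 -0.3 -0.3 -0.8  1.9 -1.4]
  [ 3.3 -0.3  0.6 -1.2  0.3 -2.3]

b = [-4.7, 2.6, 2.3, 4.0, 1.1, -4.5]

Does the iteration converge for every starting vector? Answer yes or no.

Write A = D+L+U with D = diag(-4.3, -2.8, 3.8, 2.2, 1.9, -2.3).
T_GS = -(D+L)⁻¹U: row 0 first, T[0,1] = -(1.4)/(-4.3) = +0.3256; later rows by forward substitution.
  T[0,:] = [+0.0000  +0.3256  -0.2093  +0.7674  -0.9302  -0.2558]
  T[1,:] = [+0.0000  -0.1977  -0.0872  -0.3588  +1.0648  +1.1910]
  T[2,:] = [+0.0000  +0.3966  -0.1873  +0.3220  -1.7120  -0.5071]
  T[3,:] = [+0.0000  +0.2085  -0.2386  -0.0616  -1.0645  +0.6611]
  T[4,:] = [+0.0000  -0.2235  +0.0765  -0.8396  +0.4288  +1.3924]
  T[5,:] = [+0.0000  +0.4585  -0.2033  +1.1545  -1.3088  -0.8179]
|roots of det(T-λI)|: 1.1414, 0.6676, 0.6676, 0.5439, 0.0421, 0.0000.
ρ = 1.1414; 1.1414 > 1: divergent.

no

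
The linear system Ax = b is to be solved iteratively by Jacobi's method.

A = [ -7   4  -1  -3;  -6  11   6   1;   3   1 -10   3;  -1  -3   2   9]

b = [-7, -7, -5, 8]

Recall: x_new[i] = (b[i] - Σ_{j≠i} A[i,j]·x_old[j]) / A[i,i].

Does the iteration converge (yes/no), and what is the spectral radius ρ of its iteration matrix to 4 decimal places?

A = D + L + U where D = diag(-7, 11, -10, 9).
Jacobi: T = -D⁻¹(L+U), T[3,1] = -(-3)/(9) = +0.3333; T[3,3] = 0.
  T[0,:] = [+0.0000 +0.5714 -0.1429 -0.4286]
  T[1,:] = [+0.5455 +0.0000 -0.5455 -0.0909]
  T[2,:] = [+0.3000 +0.1000 +0.0000 +0.3000]
  T[3,:] = [+0.1111 +0.3333 -0.2222 +0.0000]
|eigenvalues of T|: 0.6742, 0.5536, 0.5536, 0.1494.
spectral radius ρ = 0.6742; 0.6742 < 1, so it converges for any x₀.

yes, ρ = 0.6742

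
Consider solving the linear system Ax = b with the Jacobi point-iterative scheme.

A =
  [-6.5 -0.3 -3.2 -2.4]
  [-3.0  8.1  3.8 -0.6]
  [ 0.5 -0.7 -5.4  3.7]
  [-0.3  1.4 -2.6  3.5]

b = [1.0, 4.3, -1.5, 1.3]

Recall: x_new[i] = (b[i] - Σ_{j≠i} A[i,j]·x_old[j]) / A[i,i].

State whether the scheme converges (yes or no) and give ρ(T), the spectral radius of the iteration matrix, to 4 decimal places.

yes, ρ = 0.8452

Split A = D + L + U, D = diag(-6.5, 8.1, -5.4, 3.5).
Jacobi T = -D⁻¹(L+U): T[1,2] = -(3.8)/(8.1) = -0.4691; T[1,1] = 0.
  T[0,:] = [+0.0000, -0.0462, -0.4923, -0.3692]
  T[1,:] = [+0.3704, +0.0000, -0.4691, +0.0741]
  T[2,:] = [+0.0926, -0.1296, +0.0000, +0.6852]
  T[3,:] = [+0.0857, -0.4000, +0.7429, +0.0000]
eigenvalue magnitudes: 0.8452, 0.6197, 0.3588, 0.3588.
spectral radius ρ = 0.8452; 0.8452 < 1, so it converges for any x₀.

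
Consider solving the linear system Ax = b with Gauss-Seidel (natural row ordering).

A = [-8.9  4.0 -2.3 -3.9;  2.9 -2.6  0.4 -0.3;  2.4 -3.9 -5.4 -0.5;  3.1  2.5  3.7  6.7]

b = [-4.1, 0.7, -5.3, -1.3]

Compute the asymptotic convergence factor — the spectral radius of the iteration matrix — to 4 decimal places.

Split A = D + L + U, D = diag(-8.9, -2.6, -5.4, 6.7).
GS T = -(D+L)⁻¹U: row 0 first, T[0,1] = -(4)/(-8.9) = +0.4494; later rows by forward substitution.
  T[0,:] = [+0.0000, +0.4494, -0.2584, -0.4382]
  T[1,:] = [+0.0000, +0.5013, -0.1344, -0.6041]
  T[2,:] = [+0.0000, -0.1623, -0.0178, +0.1490]
  T[3,:] = [+0.0000, -0.3054, +0.1795, +0.3459]
|λ(T)| sorted: 0.9146, 0.0569, 0.0569, 0.0000.
spectral radius ρ = 0.9146; 0.9146 < 1 ⇒ converges.

0.9146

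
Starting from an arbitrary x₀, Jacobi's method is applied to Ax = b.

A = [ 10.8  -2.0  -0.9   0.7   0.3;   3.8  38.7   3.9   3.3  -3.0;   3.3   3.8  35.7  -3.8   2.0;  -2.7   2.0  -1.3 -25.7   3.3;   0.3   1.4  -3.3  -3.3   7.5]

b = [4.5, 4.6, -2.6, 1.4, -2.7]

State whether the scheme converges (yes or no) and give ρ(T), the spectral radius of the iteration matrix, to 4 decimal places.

yes, ρ = 0.2549

Write A = D+L+U with D = diag(10.8, 38.7, 35.7, -25.7, 7.5).
Jacobi T = -D⁻¹(L+U): T[2,1] = -(3.8)/(35.7) = -0.1064; T[2,2] = 0.
  T[0,:] = [+0.0000  +0.1852  +0.0833  -0.0648  -0.0278]
  T[1,:] = [-0.0982  +0.0000  -0.1008  -0.0853  +0.0775]
  T[2,:] = [-0.0924  -0.1064  +0.0000  +0.1064  -0.0560]
  T[3,:] = [-0.1051  +0.0778  -0.0506  +0.0000  +0.1284]
  T[4,:] = [-0.0400  -0.1867  +0.4400  +0.4400  +0.0000]
|λ(T)| sorted: 0.2549, 0.1933, 0.1933, 0.1316, 0.1316.
spectral radius ρ = 0.2549; 0.2549 < 1, so it converges for any x₀.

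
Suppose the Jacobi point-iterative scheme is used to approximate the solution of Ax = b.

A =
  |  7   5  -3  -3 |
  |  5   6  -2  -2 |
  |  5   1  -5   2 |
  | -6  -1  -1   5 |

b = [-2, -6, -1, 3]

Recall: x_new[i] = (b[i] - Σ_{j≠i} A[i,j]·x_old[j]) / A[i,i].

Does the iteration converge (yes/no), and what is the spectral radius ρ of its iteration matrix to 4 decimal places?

Write A = D+L+U with D = diag(7, 6, -5, 5).
T_J = -D⁻¹(L+U): T[0,1] = -(5)/(7) = -0.7143; T[0,0] = 0.
  T[0,:] = [+0.0000 -0.7143 +0.4286 +0.4286]
  T[1,:] = [-0.8333 +0.0000 +0.3333 +0.3333]
  T[2,:] = [+1.0000 +0.2000 +0.0000 +0.4000]
  T[3,:] = [+1.2000 +0.2000 +0.2000 +0.0000]
|λ(T)| sorted: 1.3644, 1.1178, 0.5483, 0.3018.
ρ(T) = max|λ| = 1.3644; 1.3644 > 1, so it fails to converge.

no, ρ = 1.3644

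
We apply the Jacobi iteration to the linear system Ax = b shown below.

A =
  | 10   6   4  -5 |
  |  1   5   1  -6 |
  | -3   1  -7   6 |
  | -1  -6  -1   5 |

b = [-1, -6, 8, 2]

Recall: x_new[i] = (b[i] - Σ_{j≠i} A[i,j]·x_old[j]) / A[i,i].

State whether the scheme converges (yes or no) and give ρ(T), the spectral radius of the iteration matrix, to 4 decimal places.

no, ρ = 1.5267

Split A = D + L + U, D = diag(10, 5, -7, 5).
Jacobi T = -D⁻¹(L+U): T[1,0] = -(1)/(5) = -0.2000; T[1,1] = 0.
  T[0,:] = [+0.0000  -0.6000  -0.4000  +0.5000]
  T[1,:] = [-0.2000  +0.0000  -0.2000  +1.2000]
  T[2,:] = [-0.4286  +0.1429  +0.0000  +0.8571]
  T[3,:] = [+0.2000  +1.2000  +0.2000  +0.0000]
eigenvalue magnitudes: 1.5267, 1.2000, 0.4128, 0.0861.
spectral radius ρ = 1.5267; 1.5267 > 1: divergent.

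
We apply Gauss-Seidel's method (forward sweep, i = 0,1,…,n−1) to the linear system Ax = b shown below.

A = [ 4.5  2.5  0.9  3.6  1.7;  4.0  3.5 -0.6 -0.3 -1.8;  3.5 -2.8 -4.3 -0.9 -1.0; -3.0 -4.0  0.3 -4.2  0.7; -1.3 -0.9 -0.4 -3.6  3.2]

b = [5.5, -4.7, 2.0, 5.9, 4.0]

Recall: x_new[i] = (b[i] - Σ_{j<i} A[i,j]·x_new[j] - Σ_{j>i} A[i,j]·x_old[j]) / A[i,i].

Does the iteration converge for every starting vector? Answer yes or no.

no

Diagonal D = diag(4.5, 3.5, -4.3, -4.2, 3.2); L, U strict lower/upper.
Gauss-Seidel: T = -(D+L)⁻¹U, row 0 first, T[0,3] = -(3.6)/(4.5) = -0.8000; later rows by forward substitution.
  T[0,:] = [+0.0000  -0.5556  -0.2000  -0.8000  -0.3778]
  T[1,:] = [+0.0000  +0.6349  +0.4000  +1.0000  +0.9460]
  T[2,:] = [+0.0000  -0.8656  -0.4233  -1.5116  -1.1561]
  T[3,:] = [+0.0000  -0.2697  -0.2683  -0.4889  -0.5471]
  T[4,:] = [+0.0000  -0.4587  -0.3235  -0.7827  -0.6473]
|roots of det(T-λI)|: 1.2318, 0.1922, 0.0755, 0.0755, 0.0000.
ρ = 1.2318; 1.2318 > 1, so it fails to converge.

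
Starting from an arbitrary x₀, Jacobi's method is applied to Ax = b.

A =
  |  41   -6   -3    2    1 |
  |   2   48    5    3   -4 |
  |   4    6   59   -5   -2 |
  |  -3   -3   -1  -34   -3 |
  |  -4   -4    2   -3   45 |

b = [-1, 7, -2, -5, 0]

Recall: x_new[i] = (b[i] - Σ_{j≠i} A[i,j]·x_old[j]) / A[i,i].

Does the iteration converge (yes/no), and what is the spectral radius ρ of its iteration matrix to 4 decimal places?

Write A = D+L+U with D = diag(41, 48, 59, -34, 45).
Jacobi T = -D⁻¹(L+U): T[3,2] = -(-1)/(-34) = -0.0294; T[3,3] = 0.
  T[0,:] = [+0.0000  +0.1463  +0.0732  -0.0488  -0.0244]
  T[1,:] = [-0.0417  +0.0000  -0.1042  -0.0625  +0.0833]
  T[2,:] = [-0.0678  -0.1017  +0.0000  +0.0847  +0.0339]
  T[3,:] = [-0.0882  -0.0882  -0.0294  +0.0000  -0.0882]
  T[4,:] = [+0.0889  +0.0889  -0.0444  +0.0667  +0.0000]
|λ(T)| sorted: 0.1893, 0.1432, 0.1432, 0.0944, 0.0944.
spectral radius ρ = 0.1893; 0.1893 < 1 ⇒ converges.

yes, ρ = 0.1893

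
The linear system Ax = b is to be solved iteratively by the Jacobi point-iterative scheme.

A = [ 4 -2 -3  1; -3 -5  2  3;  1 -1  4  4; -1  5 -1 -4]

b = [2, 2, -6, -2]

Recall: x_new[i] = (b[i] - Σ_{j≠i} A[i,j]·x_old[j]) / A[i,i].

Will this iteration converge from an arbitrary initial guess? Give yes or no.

A = D + L + U where D = diag(4, -5, 4, -4).
Jacobi T = -D⁻¹(L+U): T[2,3] = -(4)/(4) = -1.0000; T[2,2] = 0.
  T[0,:] = [+0.0000 +0.5000 +0.7500 -0.2500]
  T[1,:] = [-0.6000 +0.0000 +0.4000 +0.6000]
  T[2,:] = [-0.2500 +0.2500 +0.0000 -1.0000]
  T[3,:] = [-0.2500 +1.2500 -0.2500 +0.0000]
eigenvalue magnitudes: 1.2442, 1.0291, 0.8073, 0.8073.
ρ(T) = max|λ| = 1.2442; 1.2442 > 1: divergent.

no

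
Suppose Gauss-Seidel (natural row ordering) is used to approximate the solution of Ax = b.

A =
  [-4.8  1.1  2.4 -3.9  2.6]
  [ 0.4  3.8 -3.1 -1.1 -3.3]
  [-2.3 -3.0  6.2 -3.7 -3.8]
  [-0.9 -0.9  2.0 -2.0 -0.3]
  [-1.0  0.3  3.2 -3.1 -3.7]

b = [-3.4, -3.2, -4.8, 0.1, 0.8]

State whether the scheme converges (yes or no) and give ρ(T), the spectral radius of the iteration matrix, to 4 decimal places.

no, ρ = 1.4233

Let D = diag(-4.8, 3.8, 6.2, -2, -3.7); L, U the strict triangles.
T_GS = -(D+L)⁻¹U: row 0 first, T[0,2] = -(2.4)/(-4.8) = +0.5000; later rows by forward substitution.
  T[0,:] = [+0.0000 +0.2292 +0.5000 -0.8125 +0.5417]
  T[1,:] = [+0.0000 -0.0241 +0.7632 +0.3750 +0.8114]
  T[2,:] = [+0.0000 +0.0733 +0.5548 +0.4768 +1.2065]
  T[3,:] = [+0.0000 -0.0189 -0.0137 +0.6737 +0.4476]
  T[4,:] = [+0.0000 +0.0154 +0.4180 +0.0979 +0.5878]
|roots of det(T-λI)|: 1.4233, 0.5065, 0.1737, 0.0361, 0.0000.
ρ(T) = max|λ| = 1.4233; 1.4233 > 1: divergent.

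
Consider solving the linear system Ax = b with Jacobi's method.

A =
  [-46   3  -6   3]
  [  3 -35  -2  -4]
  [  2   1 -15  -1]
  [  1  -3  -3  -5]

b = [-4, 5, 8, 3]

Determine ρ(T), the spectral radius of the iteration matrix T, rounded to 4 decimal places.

Split A = D + L + U, D = diag(-46, -35, -15, -5).
Jacobi T = -D⁻¹(L+U): T[0,2] = -(-6)/(-46) = -0.1304; T[0,0] = 0.
  T[0,:] = [+0.0000  +0.0652  -0.1304  +0.0652]
  T[1,:] = [+0.0857  +0.0000  -0.0571  -0.1143]
  T[2,:] = [+0.1333  +0.0667  +0.0000  -0.0667]
  T[3,:] = [+0.2000  -0.6000  -0.6000  +0.0000]
|eigenvalues of T|: 0.3696, 0.3130, 0.1135, 0.1135.
spectral radius ρ = 0.3696; 0.3696 < 1: convergent.

0.3696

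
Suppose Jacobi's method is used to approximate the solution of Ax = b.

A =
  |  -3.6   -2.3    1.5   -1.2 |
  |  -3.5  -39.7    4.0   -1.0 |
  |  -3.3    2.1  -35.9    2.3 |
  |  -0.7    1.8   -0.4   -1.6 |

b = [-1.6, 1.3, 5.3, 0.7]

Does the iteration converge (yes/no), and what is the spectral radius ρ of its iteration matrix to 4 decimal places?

yes, ρ = 0.4222

Write A = D+L+U with D = diag(-3.6, -39.7, -35.9, -1.6).
Jacobi T = -D⁻¹(L+U): T[1,2] = -(4)/(-39.7) = +0.1008; T[1,1] = 0.
  T[0,:] = [+0.0000 -0.6389 +0.4167 -0.3333]
  T[1,:] = [-0.0882 +0.0000 +0.1008 -0.0252]
  T[2,:] = [-0.0919 +0.0585 +0.0000 +0.0641]
  T[3,:] = [-0.4375 +1.1250 -0.2500 +0.0000]
moduli |λ_i(T)| = 0.4222, 0.2906, 0.1210, 0.1210.
ρ = 0.4222; 0.4222 < 1, so it converges for any x₀.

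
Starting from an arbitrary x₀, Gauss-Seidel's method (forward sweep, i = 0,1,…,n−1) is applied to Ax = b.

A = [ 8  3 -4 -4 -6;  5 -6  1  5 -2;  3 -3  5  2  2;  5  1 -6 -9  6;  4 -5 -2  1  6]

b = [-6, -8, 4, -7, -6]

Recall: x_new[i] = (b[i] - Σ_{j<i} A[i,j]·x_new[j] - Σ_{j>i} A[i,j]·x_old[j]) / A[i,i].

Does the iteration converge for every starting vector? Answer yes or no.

Split A = D + L + U, D = diag(8, -6, 5, -9, 6).
GS T = -(D+L)⁻¹U: row 0 first, T[0,4] = -(-6)/(8) = +0.7500; later rows by forward substitution.
  T[0,:] = [+0.0000, -0.3750, +0.5000, +0.5000, +0.7500]
  T[1,:] = [+0.0000, -0.3125, +0.5833, +1.2500, +0.2917]
  T[2,:] = [+0.0000, +0.0375, +0.0500, +0.0500, -0.6750]
  T[3,:] = [+0.0000, -0.2681, +0.3093, +0.3833, +1.5657]
  T[4,:] = [+0.0000, +0.0468, +0.1179, +0.6611, -0.7429]
|roots of det(T-λI)|: 1.2767, 0.6965, 0.1346, 0.0928, 0.0000.
spectral radius ρ = 1.2767; 1.2767 > 1, so it fails to converge.

no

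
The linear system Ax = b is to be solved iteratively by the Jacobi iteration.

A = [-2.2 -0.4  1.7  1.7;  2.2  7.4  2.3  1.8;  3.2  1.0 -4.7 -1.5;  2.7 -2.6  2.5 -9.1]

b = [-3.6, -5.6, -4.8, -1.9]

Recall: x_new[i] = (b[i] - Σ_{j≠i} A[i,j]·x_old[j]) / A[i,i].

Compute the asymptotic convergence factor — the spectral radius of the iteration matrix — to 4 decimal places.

0.9036

Let D = diag(-2.2, 7.4, -4.7, -9.1); L, U the strict triangles.
T_J = -D⁻¹(L+U): T[0,2] = -(1.7)/(-2.2) = +0.7727; T[0,0] = 0.
  T[0,:] = [+0.0000, -0.1818, +0.7727, +0.7727]
  T[1,:] = [-0.2973, +0.0000, -0.3108, -0.2432]
  T[2,:] = [+0.6809, +0.2128, +0.0000, -0.3191]
  T[3,:] = [+0.2967, -0.2857, +0.2747, +0.0000]
eigenvalue magnitudes: 0.9036, 0.7575, 0.2303, 0.0842.
spectral radius ρ = 0.9036; 0.9036 < 1: convergent.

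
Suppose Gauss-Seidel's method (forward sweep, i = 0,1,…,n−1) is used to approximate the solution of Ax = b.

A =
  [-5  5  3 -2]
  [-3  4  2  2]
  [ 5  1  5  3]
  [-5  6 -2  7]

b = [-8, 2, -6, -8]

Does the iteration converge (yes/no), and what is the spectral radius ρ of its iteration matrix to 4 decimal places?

A = D + L + U where D = diag(-5, 4, 5, 7).
T_GS = -(D+L)⁻¹U: row 0 first, T[0,2] = -(3)/(-5) = +0.6000; later rows by forward substitution.
  T[0,:] = [+0.0000 +1.0000 +0.6000 -0.4000]
  T[1,:] = [+0.0000 +0.7500 -0.0500 -0.8000]
  T[2,:] = [+0.0000 -1.1500 -0.5900 -0.0400]
  T[3,:] = [+0.0000 -0.2571 +0.3029 +0.3886]
|λ(T)| sorted: 1.2141, 0.4201, 0.4201, 0.0000.
ρ = 1.2141; 1.2141 > 1 ⇒ diverges.

no, ρ = 1.2141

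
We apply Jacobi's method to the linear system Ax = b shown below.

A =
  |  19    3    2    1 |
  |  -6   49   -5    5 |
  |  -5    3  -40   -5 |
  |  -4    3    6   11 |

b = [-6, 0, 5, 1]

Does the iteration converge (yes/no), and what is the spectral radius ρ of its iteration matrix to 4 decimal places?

yes, ρ = 0.3799

Write A = D+L+U with D = diag(19, 49, -40, 11).
Jacobi T = -D⁻¹(L+U): T[3,1] = -(3)/(11) = -0.2727; T[3,3] = 0.
  T[0,:] = [+0.0000 -0.1579 -0.1053 -0.0526]
  T[1,:] = [+0.1224 +0.0000 +0.1020 -0.1020]
  T[2,:] = [-0.1250 +0.0750 +0.0000 -0.1250]
  T[3,:] = [+0.3636 -0.2727 -0.5455 +0.0000]
|eigenvalues of T|: 0.3799, 0.2358, 0.1788, 0.1788.
ρ = 0.3799; 0.3799 < 1: convergent.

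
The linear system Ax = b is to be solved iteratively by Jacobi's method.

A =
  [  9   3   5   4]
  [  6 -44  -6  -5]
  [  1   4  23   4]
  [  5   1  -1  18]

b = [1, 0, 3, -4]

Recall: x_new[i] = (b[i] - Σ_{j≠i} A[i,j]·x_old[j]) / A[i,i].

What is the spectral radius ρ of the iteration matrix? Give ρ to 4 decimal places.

0.4275

Split A = D + L + U, D = diag(9, -44, 23, 18).
T_J = -D⁻¹(L+U): T[3,1] = -(1)/(18) = -0.0556; T[3,3] = 0.
  T[0,:] = [+0.0000, -0.3333, -0.5556, -0.4444]
  T[1,:] = [+0.1364, +0.0000, -0.1364, -0.1136]
  T[2,:] = [-0.0435, -0.1739, +0.0000, -0.1739]
  T[3,:] = [-0.2778, -0.0556, +0.0556, +0.0000]
|λ(T)| sorted: 0.4275, 0.2455, 0.1248, 0.1248.
ρ(T) = max|λ| = 0.4275; 0.4275 < 1, so it converges for any x₀.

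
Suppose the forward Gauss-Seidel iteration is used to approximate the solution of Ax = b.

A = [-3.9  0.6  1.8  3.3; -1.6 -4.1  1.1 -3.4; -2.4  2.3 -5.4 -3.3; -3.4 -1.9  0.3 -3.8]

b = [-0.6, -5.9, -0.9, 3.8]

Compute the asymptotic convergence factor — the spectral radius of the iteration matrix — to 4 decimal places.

Let D = diag(-3.9, -4.1, -5.4, -3.8); L, U the strict triangles.
T_GS = -(D+L)⁻¹U: row 0 first, T[0,1] = -(0.6)/(-3.9) = +0.1538; later rows by forward substitution.
  T[0,:] = [+0.0000 +0.1538 +0.4615 +0.8462]
  T[1,:] = [+0.0000 -0.0600 +0.0882 -1.1595]
  T[2,:] = [+0.0000 -0.0939 -0.1676 -1.4810]
  T[3,:] = [+0.0000 -0.1150 -0.4703 -0.2943]
eigenvalue magnitudes: 1.1515, 0.6593, 0.0297, 0.0000.
spectral radius ρ = 1.1515; 1.1515 > 1 ⇒ diverges.

1.1515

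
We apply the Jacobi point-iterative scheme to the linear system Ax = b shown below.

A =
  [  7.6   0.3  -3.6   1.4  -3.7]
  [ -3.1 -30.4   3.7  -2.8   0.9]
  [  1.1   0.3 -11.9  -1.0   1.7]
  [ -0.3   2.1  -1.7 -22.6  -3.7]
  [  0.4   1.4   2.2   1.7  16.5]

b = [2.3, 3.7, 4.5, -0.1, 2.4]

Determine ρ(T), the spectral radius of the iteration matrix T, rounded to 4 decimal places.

0.2458

A = D + L + U where D = diag(7.6, -30.4, -11.9, -22.6, 16.5).
T_J = -D⁻¹(L+U): T[3,0] = -(-0.3)/(-22.6) = -0.0133; T[3,3] = 0.
  T[0,:] = [+0.0000 -0.0395 +0.4737 -0.1842 +0.4868]
  T[1,:] = [-0.1020 +0.0000 +0.1217 -0.0921 +0.0296]
  T[2,:] = [+0.0924 +0.0252 +0.0000 -0.0840 +0.1429]
  T[3,:] = [-0.0133 +0.0929 -0.0752 +0.0000 -0.1637]
  T[4,:] = [-0.0242 -0.0848 -0.1333 -0.1030 +0.0000]
moduli |λ_i(T)| = 0.2458, 0.1447, 0.1447, 0.0997, 0.0496.
ρ = 0.2458; 0.2458 < 1 ⇒ converges.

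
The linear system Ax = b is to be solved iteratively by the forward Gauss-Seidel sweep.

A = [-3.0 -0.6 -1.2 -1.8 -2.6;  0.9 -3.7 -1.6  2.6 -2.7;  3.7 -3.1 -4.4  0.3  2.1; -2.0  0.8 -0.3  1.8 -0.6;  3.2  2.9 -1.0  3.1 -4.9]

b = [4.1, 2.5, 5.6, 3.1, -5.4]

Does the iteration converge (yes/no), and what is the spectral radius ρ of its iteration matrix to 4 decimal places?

no, ρ = 1.6415

A = D + L + U where D = diag(-3, -3.7, -4.4, 1.8, -4.9).
T_GS = -(D+L)⁻¹U: row 0 first, T[0,4] = -(-2.6)/(-3) = -0.8667; later rows by forward substitution.
  T[0,:] = [+0.0000  -0.2000  -0.4000  -0.6000  -0.8667]
  T[1,:] = [+0.0000  -0.0486  -0.5297  +0.5568  -0.9405]
  T[2,:] = [+0.0000  -0.1339  +0.0369  -0.8286  +0.4111]
  T[3,:] = [+0.0000  -0.2229  -0.2029  -1.0522  -0.1431]
  T[4,:] = [+0.0000  -0.2731  -0.7106  -0.5589  -1.2971]
|λ(T)| sorted: 1.6415, 0.6397, 0.0930, 0.0131, 0.0000.
ρ(T) = max|λ| = 1.6415; 1.6415 > 1, so it fails to converge.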